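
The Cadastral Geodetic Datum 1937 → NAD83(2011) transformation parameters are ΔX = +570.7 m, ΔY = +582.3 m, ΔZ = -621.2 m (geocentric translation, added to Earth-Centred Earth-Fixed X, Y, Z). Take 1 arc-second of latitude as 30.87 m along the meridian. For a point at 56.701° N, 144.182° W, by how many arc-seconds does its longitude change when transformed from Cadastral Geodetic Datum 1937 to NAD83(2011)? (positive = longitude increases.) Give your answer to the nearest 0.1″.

Δλ = -8.2″

sin φ = 0.835817, cos φ = 0.549008, sin λ = -0.585212, cos λ = -0.810880.
East component: ΔE = −sin λ·ΔX + cos λ·ΔY = −(-0.585212)(570.7) + (-0.810880)(582.3) = -138.19 m.
1° of latitude spans 3600 × 30.87 = 111132 m; at latitude φ, 1° of longitude spans that × cos φ = 61012.4 m, so Δλ = -138.19 / 61012.4 × 3600 = -8.154″.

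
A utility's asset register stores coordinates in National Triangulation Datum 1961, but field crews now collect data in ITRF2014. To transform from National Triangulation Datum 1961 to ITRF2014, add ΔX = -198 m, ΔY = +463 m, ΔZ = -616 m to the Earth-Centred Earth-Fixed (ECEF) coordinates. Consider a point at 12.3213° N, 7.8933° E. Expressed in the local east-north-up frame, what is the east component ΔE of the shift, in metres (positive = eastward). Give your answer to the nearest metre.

ΔE = 486 m

At φ = 12.3213°, λ = 7.8933°: sin φ = 0.213394, cos φ = 0.976966, sin λ = 0.137329, cos λ = 0.990526.
ΔE = −sin λ·ΔX + cos λ·ΔY = −(0.137329)·(-198) + (0.990526)·(463) = 485.80 m.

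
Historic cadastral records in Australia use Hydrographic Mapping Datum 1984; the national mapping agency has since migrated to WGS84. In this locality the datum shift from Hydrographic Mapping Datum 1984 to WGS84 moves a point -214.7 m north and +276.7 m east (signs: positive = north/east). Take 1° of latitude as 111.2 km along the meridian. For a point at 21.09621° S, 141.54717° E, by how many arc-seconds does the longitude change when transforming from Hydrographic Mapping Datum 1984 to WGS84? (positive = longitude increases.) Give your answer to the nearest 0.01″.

At latitude -21.09621°, cos φ = 0.932977.
1° of longitude at this latitude = 111.2 × cos φ = 103.75 km, so Δλ = 276.7 / 103747.1 = 0.0026671° = 9.601″.

Δλ = 9.60″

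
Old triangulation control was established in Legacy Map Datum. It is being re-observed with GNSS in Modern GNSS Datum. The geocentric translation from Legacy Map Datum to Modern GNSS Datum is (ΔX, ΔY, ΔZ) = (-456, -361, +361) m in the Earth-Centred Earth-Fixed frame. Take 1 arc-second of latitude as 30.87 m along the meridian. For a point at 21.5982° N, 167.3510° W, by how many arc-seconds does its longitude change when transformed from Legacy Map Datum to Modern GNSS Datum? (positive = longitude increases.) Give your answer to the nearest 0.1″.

sin φ = 0.368095, cos φ = 0.929788, sin λ = -0.218978, cos λ = -0.975730.
East component: ΔE = −sin λ·ΔX + cos λ·ΔY = −(-0.218978)(-456) + (-0.975730)(-361) = 252.38 m.
1° of latitude spans 3600 × 30.87 = 111132 m; at latitude φ, 1° of longitude spans that × cos φ = 103329.2 m, so Δλ = 252.38 / 103329.2 × 3600 = 8.793″.

Δλ = 8.8″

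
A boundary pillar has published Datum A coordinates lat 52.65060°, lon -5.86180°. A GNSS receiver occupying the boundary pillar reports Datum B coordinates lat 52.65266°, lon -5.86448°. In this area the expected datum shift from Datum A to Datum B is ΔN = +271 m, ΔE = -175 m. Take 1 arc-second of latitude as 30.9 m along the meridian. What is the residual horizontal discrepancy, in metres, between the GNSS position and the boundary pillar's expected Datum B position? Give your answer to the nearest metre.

42 m

Observed coordinate differences: Δφ = +0.00206°, Δλ = -0.00268°.
Converting to metres (1° lat = 111240 m, cos φ = 0.606674): observed ΔN = 229.2 m, observed ΔE = -180.9 m.
Subtracting the expected shift leaves a residual of 229.2 − (271) = -41.8 m north and -180.9 − (-175) = -5.9 m east.
Residual distance = √((-41.8)² + (-5.9)²) = 42.3 m.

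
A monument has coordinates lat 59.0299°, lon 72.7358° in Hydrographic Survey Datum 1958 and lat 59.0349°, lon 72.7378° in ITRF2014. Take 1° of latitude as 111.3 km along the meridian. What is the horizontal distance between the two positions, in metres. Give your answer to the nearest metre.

568 m

Δφ = 59.0349° − 59.0299° = +0.0050°; Δλ = 72.7378° − 72.7358° = +0.0020°.
ΔN = Δφ × 111300 = 556.5 m; ΔE = Δλ × 111300 × cos(59.0299°) = +0.0020 × 111300 × 0.514591 = 114.5 m.
Distance = √(ΔE² + ΔN²) = √(114.5² + 556.5²) = 568.2 m.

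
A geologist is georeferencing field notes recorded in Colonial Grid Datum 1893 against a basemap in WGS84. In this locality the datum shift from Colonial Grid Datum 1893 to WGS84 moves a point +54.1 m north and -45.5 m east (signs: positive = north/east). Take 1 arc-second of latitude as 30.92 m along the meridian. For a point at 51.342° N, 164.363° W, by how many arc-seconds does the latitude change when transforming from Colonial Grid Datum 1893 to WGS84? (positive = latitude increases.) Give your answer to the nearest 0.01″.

1″ of latitude = 30.92 m, so Δφ = 54.1 / 30.92 = 1.750″.

Δφ = 1.75″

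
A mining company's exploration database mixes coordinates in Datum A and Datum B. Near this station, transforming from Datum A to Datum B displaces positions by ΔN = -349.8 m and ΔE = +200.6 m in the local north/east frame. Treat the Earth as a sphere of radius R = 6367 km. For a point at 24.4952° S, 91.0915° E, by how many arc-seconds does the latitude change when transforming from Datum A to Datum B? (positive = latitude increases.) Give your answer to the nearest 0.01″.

Δφ = -11.33″

On a sphere of radius R, 1 rad of latitude = R, so Δφ = ΔN / R = -349.8 / 6367000 = -5.4940e-05 rad = -11.332″.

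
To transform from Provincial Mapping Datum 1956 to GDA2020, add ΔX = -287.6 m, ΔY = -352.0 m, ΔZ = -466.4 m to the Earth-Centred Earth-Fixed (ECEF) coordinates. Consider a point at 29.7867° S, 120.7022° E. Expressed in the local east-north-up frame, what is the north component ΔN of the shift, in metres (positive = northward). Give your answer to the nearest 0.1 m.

ΔN = -482.2 m

At φ = -29.7867°, λ = 120.7022°: sin φ = -0.496773, cos φ = 0.867881, sin λ = 0.859833, cos λ = -0.510576.
ΔN = −sin φ cos λ·ΔX − sin φ sin λ·ΔY + cos φ·ΔZ = −(-0.496773)(-0.510576)(-287.6) − (-0.496773)(0.859833)(-352.0) + (0.867881)(-466.4) = -482.19 m.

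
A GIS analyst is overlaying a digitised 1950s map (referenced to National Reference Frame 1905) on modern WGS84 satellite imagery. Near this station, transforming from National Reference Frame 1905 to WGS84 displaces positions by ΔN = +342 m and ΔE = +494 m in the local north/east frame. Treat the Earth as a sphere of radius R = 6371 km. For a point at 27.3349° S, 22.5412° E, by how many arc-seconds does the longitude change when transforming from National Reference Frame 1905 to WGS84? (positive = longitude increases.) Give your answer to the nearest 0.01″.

At latitude -27.3349°, cos φ = 0.888338.
One radian of longitude at latitude φ spans R cos φ, so Δλ = ΔE / (R cos φ) = 494.0 / (6371000 × 0.888338) = 8.7285e-05 rad = 18.004″.

Δλ = 18.00″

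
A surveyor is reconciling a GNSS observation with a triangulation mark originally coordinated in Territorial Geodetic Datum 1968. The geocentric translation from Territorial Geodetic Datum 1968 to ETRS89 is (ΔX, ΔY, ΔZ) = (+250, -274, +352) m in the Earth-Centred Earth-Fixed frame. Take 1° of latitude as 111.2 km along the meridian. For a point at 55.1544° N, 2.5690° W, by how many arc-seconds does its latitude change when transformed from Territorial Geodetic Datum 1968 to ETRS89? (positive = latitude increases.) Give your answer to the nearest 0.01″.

Δφ = -0.45″

sin φ = 0.820695, cos φ = 0.571367, sin λ = -0.044822, cos λ = 0.998995.
North component: ΔN = −sin φ cos λ·ΔX − sin φ sin λ·ΔY + cos φ·ΔZ = −(0.820695)(0.998995)(250) − (0.820695)(-0.044822)(-274) + (0.571367)(352) = -13.93 m.
1° of latitude spans 111200 m, so Δφ = -13.93 / 111200 × 3600 = -0.451″.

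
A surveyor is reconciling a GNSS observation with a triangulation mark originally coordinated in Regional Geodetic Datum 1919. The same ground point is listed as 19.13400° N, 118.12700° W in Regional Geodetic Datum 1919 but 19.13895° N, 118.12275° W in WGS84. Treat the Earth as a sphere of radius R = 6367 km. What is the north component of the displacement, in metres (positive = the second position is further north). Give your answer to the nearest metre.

ΔN = 550 m

Δφ = 19.13895° − 19.13400° = +0.00495°; Δλ = -118.12275° − -118.12700° = +0.00425°.
1° along a meridian = πR/180 = 111125 m.
ΔN = Δφ × 111125 = 550.1 m; ΔE = Δλ × 111125 × cos(19.13400°) = +0.00425 × 111125 × 0.944755 = 446.2 m.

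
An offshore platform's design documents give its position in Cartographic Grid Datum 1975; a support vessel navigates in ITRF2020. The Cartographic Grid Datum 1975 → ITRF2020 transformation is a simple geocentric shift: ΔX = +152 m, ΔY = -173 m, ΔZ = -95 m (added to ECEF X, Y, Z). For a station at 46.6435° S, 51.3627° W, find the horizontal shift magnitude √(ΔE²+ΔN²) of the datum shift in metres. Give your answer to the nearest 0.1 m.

At φ = -46.6435°, λ = -51.3627°: sin φ = -0.727096, cos φ = 0.686536, sin λ = -0.781114, cos λ = 0.624388.
ΔE = −sin λ·ΔX + cos λ·ΔY = −(-0.781114)·(152) + (0.624388)·(-173) = 10.71 m.
ΔN = −sin φ cos λ·ΔX − sin φ sin λ·ΔY + cos φ·ΔZ = −(-0.727096)(0.624388)(152) − (-0.727096)(-0.781114)(-173) + (0.686536)(-95) = 102.04 m.
Horizontal magnitude = √(ΔE² + ΔN²) = √(10.71² + 102.04²) = 102.60 m.

102.6 m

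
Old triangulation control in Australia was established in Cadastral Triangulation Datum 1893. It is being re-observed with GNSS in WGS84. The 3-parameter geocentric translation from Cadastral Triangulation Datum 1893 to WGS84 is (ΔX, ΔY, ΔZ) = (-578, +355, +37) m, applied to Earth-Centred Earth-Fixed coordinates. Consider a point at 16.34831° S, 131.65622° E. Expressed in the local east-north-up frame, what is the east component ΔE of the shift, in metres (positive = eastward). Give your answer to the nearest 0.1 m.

ΔE = 195.9 m

The local east axis at (φ, λ) is (−sin λ, cos λ, 0), so ΔE = −sin(131.65622°)·(-578) + cos(131.65622°)·355 = 195.90 m.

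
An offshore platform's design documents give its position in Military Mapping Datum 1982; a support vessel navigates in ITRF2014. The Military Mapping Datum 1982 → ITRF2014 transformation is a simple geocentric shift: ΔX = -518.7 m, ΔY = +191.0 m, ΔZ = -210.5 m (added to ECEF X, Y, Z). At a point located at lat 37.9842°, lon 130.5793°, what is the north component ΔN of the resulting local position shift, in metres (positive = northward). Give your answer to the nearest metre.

The local north axis is (−sin φ cos λ, −sin φ sin λ, cos φ), giving ΔN = -207.660 − 89.280 − 165.912 = -462.85 m.

ΔN = -463 m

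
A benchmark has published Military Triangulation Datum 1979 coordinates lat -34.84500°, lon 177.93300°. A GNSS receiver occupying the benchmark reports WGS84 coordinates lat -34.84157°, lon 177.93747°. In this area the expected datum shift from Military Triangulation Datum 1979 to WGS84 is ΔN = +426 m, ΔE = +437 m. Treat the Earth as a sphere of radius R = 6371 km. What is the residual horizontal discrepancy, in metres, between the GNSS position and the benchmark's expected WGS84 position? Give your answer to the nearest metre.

53 m

Observed coordinate differences: Δφ = +0.00343°, Δλ = +0.00447°.
Converting to metres (1° lat = 111195 m, cos φ = 0.820701): observed ΔN = 381.4 m, observed ΔE = 407.9 m.
Subtracting the expected shift leaves a residual of 381.4 − (426) = -44.6 m north and 407.9 − (437) = -29.1 m east.
Residual distance = √((-44.6)² + (-29.1)²) = 53.2 m.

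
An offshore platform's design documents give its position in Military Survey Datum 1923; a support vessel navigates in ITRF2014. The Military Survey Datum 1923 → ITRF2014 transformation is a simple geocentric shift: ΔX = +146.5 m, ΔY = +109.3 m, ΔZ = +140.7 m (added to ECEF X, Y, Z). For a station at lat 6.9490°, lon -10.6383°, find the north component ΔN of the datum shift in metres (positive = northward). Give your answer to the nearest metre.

The local north axis is (−sin φ cos λ, −sin φ sin λ, cos φ), giving ΔN = -17.420 + 2.441 + 139.666 = 124.69 m.

ΔN = 125 m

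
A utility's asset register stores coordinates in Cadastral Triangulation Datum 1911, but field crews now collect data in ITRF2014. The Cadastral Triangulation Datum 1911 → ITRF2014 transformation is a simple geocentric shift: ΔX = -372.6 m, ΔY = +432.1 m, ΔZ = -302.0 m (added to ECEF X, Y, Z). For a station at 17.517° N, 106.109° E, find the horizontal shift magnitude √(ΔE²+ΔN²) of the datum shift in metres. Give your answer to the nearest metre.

The local east axis at (φ, λ) is (−sin λ, cos λ, 0), so ΔE = −sin(106.109°)·(-372.6) + cos(106.109°)·432.1 = 238.08 m.
The local north axis is (−sin φ cos λ, −sin φ sin λ, cos φ), giving ΔN = -31.117 − 124.951 − 287.996 = -444.06 m.
Horizontal magnitude = √(ΔE² + ΔN²) = √(238.08² + (-444.06)²) = 503.86 m.

504 m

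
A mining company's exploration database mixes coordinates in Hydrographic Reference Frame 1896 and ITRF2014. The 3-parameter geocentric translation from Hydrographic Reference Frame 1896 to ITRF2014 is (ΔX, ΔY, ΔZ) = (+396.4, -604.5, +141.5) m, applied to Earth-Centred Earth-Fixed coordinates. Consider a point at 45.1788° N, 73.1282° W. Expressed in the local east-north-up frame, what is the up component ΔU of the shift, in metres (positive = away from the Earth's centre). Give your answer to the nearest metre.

At φ = 45.1788°, λ = -73.1282°: sin φ = 0.709310, cos φ = 0.704897, sin λ = -0.956957, cos λ = 0.290231.
ΔU = cos φ cos λ·ΔX + cos φ sin λ·ΔY + sin φ·ΔZ = (0.704897)(0.290231)(396.4) + (0.704897)(-0.956957)(-604.5) + (0.709310)(141.5) = 589.23 m.

ΔU = 589 m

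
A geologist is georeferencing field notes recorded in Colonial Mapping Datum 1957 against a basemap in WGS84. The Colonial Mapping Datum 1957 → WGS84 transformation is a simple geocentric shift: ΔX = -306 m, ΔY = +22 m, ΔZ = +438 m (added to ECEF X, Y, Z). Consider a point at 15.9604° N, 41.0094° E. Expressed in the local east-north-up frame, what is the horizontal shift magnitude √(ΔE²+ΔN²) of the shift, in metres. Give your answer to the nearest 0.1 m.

The local east axis at (φ, λ) is (−sin λ, cos λ, 0), so ΔE = −sin(41.0094°)·(-306) + cos(41.0094°)·22 = 217.39 m.
The local north axis is (−sin φ cos λ, −sin φ sin λ, cos φ), giving ΔN = 63.493 − 3.970 + 421.116 = 480.64 m.
Horizontal magnitude = √(ΔE² + ΔN²) = √(217.39² + 480.64²) = 527.52 m.

527.5 m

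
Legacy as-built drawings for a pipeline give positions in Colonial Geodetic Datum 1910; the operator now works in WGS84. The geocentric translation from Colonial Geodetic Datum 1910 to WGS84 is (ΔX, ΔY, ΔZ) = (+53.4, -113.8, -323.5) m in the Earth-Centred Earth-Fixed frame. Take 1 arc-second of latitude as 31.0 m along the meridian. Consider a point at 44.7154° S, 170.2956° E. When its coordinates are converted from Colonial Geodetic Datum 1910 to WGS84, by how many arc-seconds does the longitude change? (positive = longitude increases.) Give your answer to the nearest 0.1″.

Δλ = 4.7″

sin φ = -0.703586, cos φ = 0.710610, sin λ = 0.168565, cos λ = -0.985691.
East component: ΔE = −sin λ·ΔX + cos λ·ΔY = −(0.168565)(53.4) + (-0.985691)(-113.8) = 103.17 m.
1° of latitude spans 3600 × 31.00 = 111600 m; at latitude φ, 1° of longitude spans that × cos φ = 79304.1 m, so Δλ = 103.17 / 79304.1 × 3600 = 4.683″.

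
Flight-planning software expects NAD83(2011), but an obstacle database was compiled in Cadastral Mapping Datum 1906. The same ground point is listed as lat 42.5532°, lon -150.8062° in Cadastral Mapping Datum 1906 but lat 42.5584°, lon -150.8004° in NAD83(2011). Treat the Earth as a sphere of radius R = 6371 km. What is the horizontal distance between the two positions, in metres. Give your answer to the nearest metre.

Δφ = 42.5584° − 42.5532° = +0.0052°; Δλ = -150.8004° − -150.8062° = +0.0058°.
1° along a meridian = πR/180 = 111195 m.
ΔN = Δφ × 111195 = 578.2 m; ΔE = Δλ × 111195 × cos(42.5532°) = +0.0058 × 111195 × 0.736650 = 475.1 m.
Distance = √(ΔE² + ΔN²) = √(475.1² + 578.2²) = 748.4 m.

748 m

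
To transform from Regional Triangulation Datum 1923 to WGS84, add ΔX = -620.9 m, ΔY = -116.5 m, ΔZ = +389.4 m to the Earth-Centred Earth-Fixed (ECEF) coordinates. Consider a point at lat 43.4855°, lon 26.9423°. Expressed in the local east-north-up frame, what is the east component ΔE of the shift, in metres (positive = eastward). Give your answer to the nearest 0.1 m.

At φ = 43.4855°, λ = 26.9423°: sin φ = 0.688171, cos φ = 0.725549, sin λ = 0.453093, cos λ = 0.891463.
ΔE = −sin λ·ΔX + cos λ·ΔY = −(0.453093)·(-620.9) + (0.891463)·(-116.5) = 177.47 m.

ΔE = 177.5 m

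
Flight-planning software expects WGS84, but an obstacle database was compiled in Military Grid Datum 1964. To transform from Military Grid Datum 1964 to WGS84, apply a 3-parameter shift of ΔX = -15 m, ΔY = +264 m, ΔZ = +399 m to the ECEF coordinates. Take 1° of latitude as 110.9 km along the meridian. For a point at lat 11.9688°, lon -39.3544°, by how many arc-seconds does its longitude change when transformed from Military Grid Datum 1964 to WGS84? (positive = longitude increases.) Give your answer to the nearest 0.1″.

sin φ = 0.207379, cos φ = 0.978261, sin λ = -0.634115, cos λ = 0.773238.
East component: ΔE = −sin λ·ΔX + cos λ·ΔY = −(-0.634115)(-15) + (0.773238)(264) = 194.62 m.
1° of latitude spans 110900 m; at latitude φ, 1° of longitude spans that × cos φ = 108489.1 m, so Δλ = 194.62 / 108489.1 × 3600 = 6.458″.

Δλ = 6.5″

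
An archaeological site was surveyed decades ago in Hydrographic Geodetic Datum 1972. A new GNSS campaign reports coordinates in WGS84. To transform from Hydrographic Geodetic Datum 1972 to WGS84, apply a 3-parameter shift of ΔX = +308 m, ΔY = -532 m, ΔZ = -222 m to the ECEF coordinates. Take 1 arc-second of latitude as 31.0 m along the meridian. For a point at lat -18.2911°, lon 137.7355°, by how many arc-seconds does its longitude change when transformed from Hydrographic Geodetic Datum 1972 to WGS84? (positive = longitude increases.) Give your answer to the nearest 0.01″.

Δλ = 6.34″

sin φ = -0.313845, cos φ = 0.949474, sin λ = 0.672554, cos λ = -0.740048.
East component: ΔE = −sin λ·ΔX + cos λ·ΔY = −(0.672554)(308) + (-0.740048)(-532) = 186.56 m.
1° of latitude spans 3600 × 31.00 = 111600 m; at latitude φ, 1° of longitude spans that × cos φ = 105961.3 m, so Δλ = 186.56 / 105961.3 × 3600 = 6.338″.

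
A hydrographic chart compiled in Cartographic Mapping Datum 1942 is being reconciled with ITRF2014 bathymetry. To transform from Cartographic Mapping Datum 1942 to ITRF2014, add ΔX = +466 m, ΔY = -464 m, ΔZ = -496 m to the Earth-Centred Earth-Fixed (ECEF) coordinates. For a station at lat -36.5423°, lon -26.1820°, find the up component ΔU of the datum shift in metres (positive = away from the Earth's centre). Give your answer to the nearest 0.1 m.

ΔU = 795.8 m

The local up (radial) axis is (cos φ cos λ, cos φ sin λ, sin φ), giving ΔU = 335.979 + 164.482 + 295.326 = 795.79 m.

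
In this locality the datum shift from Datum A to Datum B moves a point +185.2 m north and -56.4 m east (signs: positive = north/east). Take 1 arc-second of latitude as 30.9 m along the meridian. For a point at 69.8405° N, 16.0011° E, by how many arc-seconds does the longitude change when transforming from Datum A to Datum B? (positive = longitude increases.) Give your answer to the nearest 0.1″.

Δλ = -5.3″

At latitude 69.8405°, cos φ = 0.344635.
1″ of longitude at this latitude = 30.90 × cos φ = 10.6492 m, so Δλ = -56.4 / 10.6492 = -5.296″.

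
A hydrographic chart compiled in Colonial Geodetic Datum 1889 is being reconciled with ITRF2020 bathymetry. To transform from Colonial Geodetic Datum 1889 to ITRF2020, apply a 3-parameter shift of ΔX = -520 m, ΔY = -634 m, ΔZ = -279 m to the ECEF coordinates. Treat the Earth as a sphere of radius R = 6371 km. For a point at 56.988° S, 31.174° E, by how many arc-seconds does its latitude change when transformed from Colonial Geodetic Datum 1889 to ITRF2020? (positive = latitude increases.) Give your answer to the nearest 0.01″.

Δφ = -25.91″

sin φ = -0.838556, cos φ = 0.544815, sin λ = 0.517639, cos λ = 0.855599.
North component: ΔN = −sin φ cos λ·ΔX − sin φ sin λ·ΔY + cos φ·ΔZ = −(-0.838556)(0.855599)(-520) − (-0.838556)(0.517639)(-634) + (0.544815)(-279) = -800.29 m.
1° of latitude spans πR/180 = 111195 m, so Δφ = -800.29 / 111195 × 3600 = -25.910″.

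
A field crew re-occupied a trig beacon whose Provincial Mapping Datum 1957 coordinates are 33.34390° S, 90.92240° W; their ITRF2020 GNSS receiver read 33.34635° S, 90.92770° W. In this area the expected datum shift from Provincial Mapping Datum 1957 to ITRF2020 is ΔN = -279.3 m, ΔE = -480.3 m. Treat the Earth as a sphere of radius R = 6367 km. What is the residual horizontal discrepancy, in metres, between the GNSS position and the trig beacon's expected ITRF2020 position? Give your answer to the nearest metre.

Observed coordinate differences: Δφ = -0.00245°, Δλ = -0.00530°.
Converting to metres (1° lat = 111125 m, cos φ = 0.835386): observed ΔN = -272.3 m, observed ΔE = -492.0 m.
Subtracting the expected shift leaves a residual of -272.3 − (-279.3) = 7.0 m north and -492.0 − (-480.3) = -11.7 m east.
Residual distance = √(7.0² + (-11.7)²) = 13.7 m.

14 m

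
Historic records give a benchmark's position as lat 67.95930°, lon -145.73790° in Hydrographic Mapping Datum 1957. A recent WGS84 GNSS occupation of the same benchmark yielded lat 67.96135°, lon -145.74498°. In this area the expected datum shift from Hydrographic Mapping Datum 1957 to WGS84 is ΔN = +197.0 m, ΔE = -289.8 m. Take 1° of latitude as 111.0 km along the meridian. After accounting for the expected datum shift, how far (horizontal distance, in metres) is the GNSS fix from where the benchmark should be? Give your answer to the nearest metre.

Observed coordinate differences: Δφ = +0.00205°, Δλ = -0.00708°.
Converting to metres (1° lat = 111000 m, cos φ = 0.375265): observed ΔN = 227.5 m, observed ΔE = -294.9 m.
Subtracting the expected shift leaves a residual of 227.5 − (197.0) = 30.5 m north and -294.9 − (-289.8) = -5.1 m east.
Residual distance = √(30.5² + (-5.1)²) = 31.0 m.

31 m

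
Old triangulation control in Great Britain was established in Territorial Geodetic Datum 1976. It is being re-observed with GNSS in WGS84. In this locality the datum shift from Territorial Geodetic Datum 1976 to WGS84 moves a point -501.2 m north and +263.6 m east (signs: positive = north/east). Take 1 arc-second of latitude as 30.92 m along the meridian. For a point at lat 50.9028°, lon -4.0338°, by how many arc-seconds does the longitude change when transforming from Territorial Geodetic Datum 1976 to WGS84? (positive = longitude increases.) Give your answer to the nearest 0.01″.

At latitude 50.9028°, cos φ = 0.630638.
1″ of longitude at this latitude = 30.92 × cos φ = 19.4993 m, so Δλ = 263.6 / 19.4993 = 13.518″.

Δλ = 13.52″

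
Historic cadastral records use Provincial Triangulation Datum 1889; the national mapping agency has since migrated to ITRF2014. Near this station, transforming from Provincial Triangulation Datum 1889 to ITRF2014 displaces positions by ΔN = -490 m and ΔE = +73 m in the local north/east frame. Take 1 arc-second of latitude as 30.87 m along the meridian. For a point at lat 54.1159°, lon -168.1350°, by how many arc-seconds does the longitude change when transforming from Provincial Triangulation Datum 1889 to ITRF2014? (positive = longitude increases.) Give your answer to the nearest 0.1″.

At latitude 54.1159°, cos φ = 0.586148.
1″ of longitude at this latitude = 30.87 × cos φ = 18.0944 m, so Δλ = 73.0 / 18.0944 = 4.034″.

Δλ = 4.0″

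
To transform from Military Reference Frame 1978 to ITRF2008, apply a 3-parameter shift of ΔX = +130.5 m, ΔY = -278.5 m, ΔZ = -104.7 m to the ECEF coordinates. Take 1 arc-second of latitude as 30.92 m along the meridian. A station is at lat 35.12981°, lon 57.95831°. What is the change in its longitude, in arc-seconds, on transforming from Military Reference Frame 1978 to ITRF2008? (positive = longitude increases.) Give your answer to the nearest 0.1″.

sin φ = 0.575431, cos φ = 0.817850, sin λ = 0.847662, cos λ = 0.530536.
East component: ΔE = −sin λ·ΔX + cos λ·ΔY = −(0.847662)(130.5) + (0.530536)(-278.5) = -258.37 m.
1° of latitude spans 3600 × 30.92 = 111312 m; at latitude φ, 1° of longitude spans that × cos φ = 91036.6 m, so Δλ = -258.37 / 91036.6 × 3600 = -10.217″.

Δλ = -10.2″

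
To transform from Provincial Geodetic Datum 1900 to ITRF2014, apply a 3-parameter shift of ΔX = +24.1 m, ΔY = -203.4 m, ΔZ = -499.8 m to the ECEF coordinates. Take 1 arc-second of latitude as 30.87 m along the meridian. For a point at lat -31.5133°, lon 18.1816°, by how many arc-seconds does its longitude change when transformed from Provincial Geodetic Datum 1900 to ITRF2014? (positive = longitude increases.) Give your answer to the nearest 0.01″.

sin φ = -0.522696, cos φ = 0.852519, sin λ = 0.312030, cos λ = 0.950072.
East component: ΔE = −sin λ·ΔX + cos λ·ΔY = −(0.312030)(24.1) + (0.950072)(-203.4) = -200.76 m.
1° of latitude spans 3600 × 30.87 = 111132 m; at latitude φ, 1° of longitude spans that × cos φ = 94742.1 m, so Δλ = -200.76 / 94742.1 × 3600 = -7.629″.

Δλ = -7.63″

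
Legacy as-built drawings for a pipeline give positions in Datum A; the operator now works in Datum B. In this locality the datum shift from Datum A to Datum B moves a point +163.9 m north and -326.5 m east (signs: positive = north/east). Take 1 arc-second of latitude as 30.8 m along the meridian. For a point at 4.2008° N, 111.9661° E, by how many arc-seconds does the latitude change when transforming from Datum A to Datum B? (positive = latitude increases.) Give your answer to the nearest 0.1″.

Δφ = 5.3″

1″ of latitude = 30.80 m, so Δφ = 163.9 / 30.80 = 5.321″.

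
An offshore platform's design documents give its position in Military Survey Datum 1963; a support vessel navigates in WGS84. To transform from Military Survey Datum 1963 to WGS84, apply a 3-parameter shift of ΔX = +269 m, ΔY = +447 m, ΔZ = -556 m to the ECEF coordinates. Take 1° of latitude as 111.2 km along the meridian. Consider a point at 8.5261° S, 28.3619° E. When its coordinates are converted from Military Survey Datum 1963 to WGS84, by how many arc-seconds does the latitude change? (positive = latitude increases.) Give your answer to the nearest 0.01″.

Δφ = -15.65″

sin φ = -0.148260, cos φ = 0.988948, sin λ = 0.475039, cos λ = 0.879965.
North component: ΔN = −sin φ cos λ·ΔX − sin φ sin λ·ΔY + cos φ·ΔZ = −(-0.148260)(0.879965)(269) − (-0.148260)(0.475039)(447) + (0.988948)(-556) = -483.28 m.
1° of latitude spans 111200 m, so Δφ = -483.28 / 111200 × 3600 = -15.646″.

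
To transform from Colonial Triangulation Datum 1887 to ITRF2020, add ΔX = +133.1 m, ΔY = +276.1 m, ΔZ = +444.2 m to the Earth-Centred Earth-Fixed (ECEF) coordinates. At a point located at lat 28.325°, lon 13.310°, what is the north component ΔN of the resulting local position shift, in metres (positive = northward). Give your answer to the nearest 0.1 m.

ΔN = 299.4 m

At φ = 28.325°, λ = 13.310°: sin φ = 0.474472, cos φ = 0.880270, sin λ = 0.230220, cos λ = 0.973139.
ΔN = −sin φ cos λ·ΔX − sin φ sin λ·ΔY + cos φ·ΔZ = −(0.474472)(0.973139)(133.1) − (0.474472)(0.230220)(276.1) + (0.880270)(444.2) = 299.40 m.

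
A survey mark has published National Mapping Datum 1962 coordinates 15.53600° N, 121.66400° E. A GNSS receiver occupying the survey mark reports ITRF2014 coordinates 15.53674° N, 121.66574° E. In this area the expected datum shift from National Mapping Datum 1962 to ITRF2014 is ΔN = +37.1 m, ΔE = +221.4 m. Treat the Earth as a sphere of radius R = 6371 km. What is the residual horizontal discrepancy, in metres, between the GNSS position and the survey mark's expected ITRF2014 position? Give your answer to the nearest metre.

57 m

Observed coordinate differences: Δφ = +0.00074°, Δλ = +0.00174°.
Converting to metres (1° lat = 111195 m, cos φ = 0.963462): observed ΔN = 82.3 m, observed ΔE = 186.4 m.
Subtracting the expected shift leaves a residual of 82.3 − (37.1) = 45.2 m north and 186.4 − (221.4) = -35.0 m east.
Residual distance = √(45.2² + (-35.0)²) = 57.1 m.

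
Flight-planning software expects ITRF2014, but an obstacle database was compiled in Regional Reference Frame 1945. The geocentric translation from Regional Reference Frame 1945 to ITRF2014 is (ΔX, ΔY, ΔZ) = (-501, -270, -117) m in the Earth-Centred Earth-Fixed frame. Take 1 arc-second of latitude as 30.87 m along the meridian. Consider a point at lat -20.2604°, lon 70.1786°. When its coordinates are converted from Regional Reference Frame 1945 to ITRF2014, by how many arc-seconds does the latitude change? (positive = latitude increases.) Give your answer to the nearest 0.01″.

Δφ = -8.31″

sin φ = -0.346287, cos φ = 0.938128, sin λ = 0.940754, cos λ = 0.339089.
North component: ΔN = −sin φ cos λ·ΔX − sin φ sin λ·ΔY + cos φ·ΔZ = −(-0.346287)(0.339089)(-501) − (-0.346287)(0.940754)(-270) + (0.938128)(-117) = -256.55 m.
1° of latitude spans 3600 × 30.87 = 111132 m, so Δφ = -256.55 / 111132 × 3600 = -8.311″.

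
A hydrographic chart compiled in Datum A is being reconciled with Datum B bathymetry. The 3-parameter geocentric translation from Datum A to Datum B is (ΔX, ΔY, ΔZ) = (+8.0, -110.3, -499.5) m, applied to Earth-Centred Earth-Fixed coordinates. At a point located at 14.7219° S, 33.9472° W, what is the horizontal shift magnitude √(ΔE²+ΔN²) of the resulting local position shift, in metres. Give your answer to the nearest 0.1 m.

The local east axis at (φ, λ) is (−sin λ, cos λ, 0), so ΔE = −sin(-33.9472°)·8.0 + cos(-33.9472°)·(-110.3) = -87.03 m.
The local north axis is (−sin φ cos λ, −sin φ sin λ, cos φ), giving ΔN = 1.686 + 15.653 − 483.102 = -465.76 m.
Horizontal magnitude = √(ΔE² + ΔN²) = √((-87.03)² + (-465.76)²) = 473.82 m.

473.8 m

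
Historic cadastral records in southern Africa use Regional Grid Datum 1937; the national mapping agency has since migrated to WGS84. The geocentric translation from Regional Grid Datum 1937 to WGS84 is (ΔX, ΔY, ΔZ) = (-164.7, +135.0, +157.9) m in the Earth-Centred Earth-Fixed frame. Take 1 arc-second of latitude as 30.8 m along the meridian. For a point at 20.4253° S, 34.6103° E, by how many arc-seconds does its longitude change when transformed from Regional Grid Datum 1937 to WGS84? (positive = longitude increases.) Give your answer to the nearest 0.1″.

Δλ = 7.1″

sin φ = -0.348986, cos φ = 0.937128, sin λ = 0.567992, cos λ = 0.823034.
East component: ΔE = −sin λ·ΔX + cos λ·ΔY = −(0.567992)(-164.7) + (0.823034)(135.0) = 204.66 m.
1° of latitude spans 3600 × 30.80 = 110880 m; at latitude φ, 1° of longitude spans that × cos φ = 103908.8 m, so Δλ = 204.66 / 103908.8 × 3600 = 7.091″.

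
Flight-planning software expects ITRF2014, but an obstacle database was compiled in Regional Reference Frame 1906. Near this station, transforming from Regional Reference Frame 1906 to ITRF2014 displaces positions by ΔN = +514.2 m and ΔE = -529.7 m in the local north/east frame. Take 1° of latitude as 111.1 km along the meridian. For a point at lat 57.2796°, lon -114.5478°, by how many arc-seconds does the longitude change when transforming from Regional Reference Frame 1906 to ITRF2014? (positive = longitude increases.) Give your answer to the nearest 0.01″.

Δλ = -31.75″

At latitude 57.2796°, cos φ = 0.540540.
1° of longitude at this latitude = 111.1 × cos φ = 60.05 km, so Δλ = -529.7 / 60054.0 = -0.0088204° = -31.753″.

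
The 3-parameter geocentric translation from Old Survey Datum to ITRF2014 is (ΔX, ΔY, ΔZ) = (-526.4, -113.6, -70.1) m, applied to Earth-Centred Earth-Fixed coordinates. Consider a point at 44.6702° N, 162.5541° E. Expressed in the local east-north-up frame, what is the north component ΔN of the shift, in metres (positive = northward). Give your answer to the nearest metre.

At φ = 44.6702°, λ = 162.5541°: sin φ = 0.703025, cos φ = 0.711165, sin λ = 0.299805, cos λ = -0.954000.
ΔN = −sin φ cos λ·ΔX − sin φ sin λ·ΔY + cos φ·ΔZ = −(0.703025)(-0.954000)(-526.4) − (0.703025)(0.299805)(-113.6) + (0.711165)(-70.1) = -378.96 m.

ΔN = -379 m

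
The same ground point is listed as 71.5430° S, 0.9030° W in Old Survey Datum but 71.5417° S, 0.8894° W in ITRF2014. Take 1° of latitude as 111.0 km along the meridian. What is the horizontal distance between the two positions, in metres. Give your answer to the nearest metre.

Δφ = -71.5417° − -71.5430° = +0.0013°; Δλ = -0.8894° − -0.9030° = +0.0136°.
ΔN = Δφ × 111000 = 144.3 m; ΔE = Δλ × 111000 × cos(-71.5430°) = +0.0136 × 111000 × 0.316593 = 477.9 m.
Distance = √(ΔE² + ΔN²) = √(477.9² + 144.3²) = 499.2 m.

499 m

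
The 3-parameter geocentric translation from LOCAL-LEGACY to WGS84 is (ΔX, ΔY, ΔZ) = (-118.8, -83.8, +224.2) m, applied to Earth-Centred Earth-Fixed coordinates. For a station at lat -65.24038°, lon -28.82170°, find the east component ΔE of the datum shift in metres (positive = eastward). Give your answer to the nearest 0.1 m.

The local east axis at (φ, λ) is (−sin λ, cos λ, 0), so ΔE = −sin(-28.82170°)·(-118.8) + cos(-28.82170°)·(-83.8) = -130.69 m.

ΔE = -130.7 m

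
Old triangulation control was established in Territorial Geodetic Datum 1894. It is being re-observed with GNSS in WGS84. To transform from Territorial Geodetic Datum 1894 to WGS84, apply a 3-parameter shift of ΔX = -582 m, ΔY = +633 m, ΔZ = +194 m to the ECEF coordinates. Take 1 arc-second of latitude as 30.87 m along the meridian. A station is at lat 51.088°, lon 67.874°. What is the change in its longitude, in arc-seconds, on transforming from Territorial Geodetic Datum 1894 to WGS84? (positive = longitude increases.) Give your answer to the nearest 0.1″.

Δλ = 40.1″

sin φ = 0.778112, cos φ = 0.628126, sin λ = 0.926358, cos λ = 0.376645.
East component: ΔE = −sin λ·ΔX + cos λ·ΔY = −(0.926358)(-582) + (0.376645)(633) = 777.56 m.
1° of latitude spans 3600 × 30.87 = 111132 m; at latitude φ, 1° of longitude spans that × cos φ = 69804.9 m, so Δλ = 777.56 / 69804.9 × 3600 = 40.100″.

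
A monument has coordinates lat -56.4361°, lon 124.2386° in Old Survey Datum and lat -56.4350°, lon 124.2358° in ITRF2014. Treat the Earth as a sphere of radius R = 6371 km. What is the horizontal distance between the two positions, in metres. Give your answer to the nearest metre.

211 m

Δφ = -56.4350° − -56.4361° = +0.0011°; Δλ = 124.2358° − 124.2386° = -0.0028°.
1° along a meridian = πR/180 = 111195 m.
ΔN = Δφ × 111195 = 122.3 m; ΔE = Δλ × 111195 × cos(-56.4361°) = -0.0028 × 111195 × 0.552867 = -172.1 m.
Distance = √(ΔE² + ΔN²) = √((-172.1)² + 122.3²) = 211.2 m.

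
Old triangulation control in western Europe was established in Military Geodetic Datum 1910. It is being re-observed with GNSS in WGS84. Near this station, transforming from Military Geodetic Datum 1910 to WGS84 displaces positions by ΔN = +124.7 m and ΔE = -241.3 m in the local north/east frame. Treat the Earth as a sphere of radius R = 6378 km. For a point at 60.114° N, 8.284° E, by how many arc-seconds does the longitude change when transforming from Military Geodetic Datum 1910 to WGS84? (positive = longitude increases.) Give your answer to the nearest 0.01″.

Δλ = -15.66″

At latitude 60.114°, cos φ = 0.498276.
One radian of longitude at latitude φ spans R cos φ, so Δλ = ΔE / (R cos φ) = -241.3 / (6378000 × 0.498276) = -7.5928e-05 rad = -15.661″.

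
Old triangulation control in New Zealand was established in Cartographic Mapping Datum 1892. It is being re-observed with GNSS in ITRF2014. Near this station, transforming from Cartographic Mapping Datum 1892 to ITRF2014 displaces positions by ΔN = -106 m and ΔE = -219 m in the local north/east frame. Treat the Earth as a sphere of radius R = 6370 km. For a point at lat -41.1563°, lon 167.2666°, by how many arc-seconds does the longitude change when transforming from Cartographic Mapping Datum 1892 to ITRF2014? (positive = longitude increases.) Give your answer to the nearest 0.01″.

At latitude -41.1563°, cos φ = 0.752917.
One radian of longitude at latitude φ spans R cos φ, so Δλ = ΔE / (R cos φ) = -219.0 / (6370000 × 0.752917) = -4.5662e-05 rad = -9.419″.

Δλ = -9.42″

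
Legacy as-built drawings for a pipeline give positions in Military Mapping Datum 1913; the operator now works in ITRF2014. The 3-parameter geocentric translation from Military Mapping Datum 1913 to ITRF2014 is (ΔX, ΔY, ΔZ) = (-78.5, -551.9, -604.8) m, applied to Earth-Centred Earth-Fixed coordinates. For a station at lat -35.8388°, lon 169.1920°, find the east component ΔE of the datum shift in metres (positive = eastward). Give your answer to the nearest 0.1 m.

ΔE = 556.8 m

The local east axis at (φ, λ) is (−sin λ, cos λ, 0), so ΔE = −sin(169.1920°)·(-78.5) + cos(169.1920°)·(-551.9) = 556.83 m.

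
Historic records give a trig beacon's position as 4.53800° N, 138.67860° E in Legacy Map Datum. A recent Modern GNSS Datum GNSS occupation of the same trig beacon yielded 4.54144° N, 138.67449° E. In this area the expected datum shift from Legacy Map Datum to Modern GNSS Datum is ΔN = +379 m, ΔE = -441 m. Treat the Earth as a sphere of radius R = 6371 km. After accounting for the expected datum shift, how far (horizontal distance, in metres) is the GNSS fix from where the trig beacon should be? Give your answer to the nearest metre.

Observed coordinate differences: Δφ = +0.00344°, Δλ = -0.00411°.
Converting to metres (1° lat = 111195 m, cos φ = 0.996865): observed ΔN = 382.5 m, observed ΔE = -455.6 m.
Subtracting the expected shift leaves a residual of 382.5 − (379) = 3.5 m north and -455.6 − (-441) = -14.6 m east.
Residual distance = √(3.5² + (-14.6)²) = 15.0 m.

15 m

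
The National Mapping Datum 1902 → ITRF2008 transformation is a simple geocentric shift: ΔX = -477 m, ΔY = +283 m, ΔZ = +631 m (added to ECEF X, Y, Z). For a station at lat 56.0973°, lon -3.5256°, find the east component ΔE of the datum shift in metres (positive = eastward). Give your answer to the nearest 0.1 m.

ΔE = 253.1 m

The local east axis at (φ, λ) is (−sin λ, cos λ, 0), so ΔE = −sin(-3.5256°)·(-477) + cos(-3.5256°)·283 = 253.13 m.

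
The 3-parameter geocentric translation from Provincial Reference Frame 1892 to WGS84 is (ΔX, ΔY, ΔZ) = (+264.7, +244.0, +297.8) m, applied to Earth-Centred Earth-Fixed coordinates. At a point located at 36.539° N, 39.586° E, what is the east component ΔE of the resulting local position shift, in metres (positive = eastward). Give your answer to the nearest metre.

ΔE = 19 m

The local east axis at (φ, λ) is (−sin λ, cos λ, 0), so ΔE = −sin(39.586°)·264.7 + cos(39.586°)·244.0 = 19.37 m.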